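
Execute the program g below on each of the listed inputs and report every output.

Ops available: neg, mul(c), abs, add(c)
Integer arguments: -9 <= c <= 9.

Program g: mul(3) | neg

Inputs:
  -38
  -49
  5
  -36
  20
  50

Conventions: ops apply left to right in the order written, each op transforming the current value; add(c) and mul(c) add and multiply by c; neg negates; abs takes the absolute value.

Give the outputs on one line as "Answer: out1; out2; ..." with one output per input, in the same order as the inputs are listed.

Execution, op by op:
  -38 -> -114 -> 114
  -49 -> -147 -> 147
  5 -> 15 -> -15
  -36 -> -108 -> 108
  20 -> 60 -> -60
  50 -> 150 -> -150

114; 147; -15; 108; -60; -150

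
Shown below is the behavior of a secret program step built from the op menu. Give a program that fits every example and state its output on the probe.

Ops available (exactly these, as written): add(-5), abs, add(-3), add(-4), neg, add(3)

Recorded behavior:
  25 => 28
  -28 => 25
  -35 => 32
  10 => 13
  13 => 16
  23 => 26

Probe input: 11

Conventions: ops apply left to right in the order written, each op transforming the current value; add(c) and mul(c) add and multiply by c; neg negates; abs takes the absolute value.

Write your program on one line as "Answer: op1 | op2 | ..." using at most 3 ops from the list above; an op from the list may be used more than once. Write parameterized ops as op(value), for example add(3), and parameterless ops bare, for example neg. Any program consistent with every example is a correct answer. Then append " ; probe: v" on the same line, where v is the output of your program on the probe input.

add(3) | neg | abs ; probe: 14

Check, running the answer program on each example:
  25 -> 28 -> -28 -> 28
  -28 -> -25 -> 25 -> 25
  -35 -> -32 -> 32 -> 32
  10 -> 13 -> -13 -> 13
  13 -> 16 -> -16 -> 16
  23 -> 26 -> -26 -> 26
  probe: 11 -> 14 -> -14 -> 14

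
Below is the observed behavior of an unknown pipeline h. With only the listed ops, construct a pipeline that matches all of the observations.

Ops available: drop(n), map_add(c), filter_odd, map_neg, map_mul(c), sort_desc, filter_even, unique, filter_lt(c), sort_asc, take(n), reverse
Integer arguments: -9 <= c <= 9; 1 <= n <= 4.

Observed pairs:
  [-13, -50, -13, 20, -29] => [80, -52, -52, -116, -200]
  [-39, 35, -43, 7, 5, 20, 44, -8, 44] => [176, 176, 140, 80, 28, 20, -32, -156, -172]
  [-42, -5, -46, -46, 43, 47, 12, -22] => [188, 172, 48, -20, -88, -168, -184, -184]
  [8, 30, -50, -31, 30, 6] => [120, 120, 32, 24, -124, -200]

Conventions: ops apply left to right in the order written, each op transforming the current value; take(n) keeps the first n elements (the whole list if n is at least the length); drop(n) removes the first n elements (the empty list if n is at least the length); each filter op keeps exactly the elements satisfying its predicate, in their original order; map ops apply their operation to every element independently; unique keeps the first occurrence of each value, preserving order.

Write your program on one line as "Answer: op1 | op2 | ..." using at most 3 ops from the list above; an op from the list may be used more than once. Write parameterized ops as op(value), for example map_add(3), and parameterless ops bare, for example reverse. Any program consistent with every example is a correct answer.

sort_desc | map_neg | map_mul(-4)

Check, running the answer program on each example:
  [-13, -50, -13, 20, -29] -> [20, -13, -13, -29, -50] -> [-20, 13, 13, 29, 50] -> [80, -52, -52, -116, -200]
  [-39, 35, -43, 7, 5, 20, 44, -8, 44] -> [44, 44, 35, 20, 7, 5, -8, -39, -43] -> [-44, -44, -35, -20, -7, -5, 8, 39, 43] -> [176, 176, 140, 80, 28, 20, -32, -156, -172]
  [-42, -5, -46, -46, 43, 47, 12, -22] -> [47, 43, 12, -5, -22, -42, -46, -46] -> [-47, -43, -12, 5, 22, 42, 46, 46] -> [188, 172, 48, -20, -88, -168, -184, -184]
  [8, 30, -50, -31, 30, 6] -> [30, 30, 8, 6, -31, -50] -> [-30, -30, -8, -6, 31, 50] -> [120, 120, 32, 24, -124, -200]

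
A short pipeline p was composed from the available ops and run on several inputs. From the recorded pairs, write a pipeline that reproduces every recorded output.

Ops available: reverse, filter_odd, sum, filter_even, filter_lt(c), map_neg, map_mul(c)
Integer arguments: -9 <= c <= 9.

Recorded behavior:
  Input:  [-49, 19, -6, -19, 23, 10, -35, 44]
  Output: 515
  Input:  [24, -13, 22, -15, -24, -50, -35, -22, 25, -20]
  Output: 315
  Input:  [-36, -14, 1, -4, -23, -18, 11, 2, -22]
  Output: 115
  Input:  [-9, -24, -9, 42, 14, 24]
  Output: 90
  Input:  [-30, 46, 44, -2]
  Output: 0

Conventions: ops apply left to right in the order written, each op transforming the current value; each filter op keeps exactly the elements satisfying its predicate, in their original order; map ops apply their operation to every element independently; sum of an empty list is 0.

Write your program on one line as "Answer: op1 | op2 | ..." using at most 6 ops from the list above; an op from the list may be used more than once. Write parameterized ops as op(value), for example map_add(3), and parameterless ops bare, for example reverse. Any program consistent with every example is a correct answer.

filter_odd | reverse | filter_lt(1) | reverse | map_mul(-5) | sum

Check, running the answer program on each example:
  [-49, 19, -6, -19, 23, 10, -35, 44] -> [-49, 19, -19, 23, -35] -> [-35, 23, -19, 19, -49] -> [-35, -19, -49] -> [-49, -19, -35] -> [245, 95, 175] -> 515
  [24, -13, 22, -15, -24, -50, -35, -22, 25, -20] -> [-13, -15, -35, 25] -> [25, -35, -15, -13] -> [-35, -15, -13] -> [-13, -15, -35] -> [65, 75, 175] -> 315
  [-36, -14, 1, -4, -23, -18, 11, 2, -22] -> [1, -23, 11] -> [11, -23, 1] -> [-23] -> [-23] -> [115] -> 115
  [-9, -24, -9, 42, 14, 24] -> [-9, -9] -> [-9, -9] -> [-9, -9] -> [-9, -9] -> [45, 45] -> 90
  [-30, 46, 44, -2] -> [] -> [] -> [] -> [] -> [] -> 0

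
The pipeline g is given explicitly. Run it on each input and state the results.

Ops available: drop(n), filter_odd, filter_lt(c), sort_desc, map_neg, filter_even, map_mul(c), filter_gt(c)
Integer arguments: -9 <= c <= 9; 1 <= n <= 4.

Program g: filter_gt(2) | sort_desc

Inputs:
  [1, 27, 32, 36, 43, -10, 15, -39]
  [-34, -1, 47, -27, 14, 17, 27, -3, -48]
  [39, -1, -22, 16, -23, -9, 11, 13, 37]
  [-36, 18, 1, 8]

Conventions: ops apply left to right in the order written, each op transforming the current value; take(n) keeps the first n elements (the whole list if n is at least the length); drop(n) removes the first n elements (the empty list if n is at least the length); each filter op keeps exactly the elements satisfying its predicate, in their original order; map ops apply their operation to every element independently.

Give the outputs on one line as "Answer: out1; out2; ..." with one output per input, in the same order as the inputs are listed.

[43, 36, 32, 27, 15]; [47, 27, 17, 14]; [39, 37, 16, 13, 11]; [18, 8]

Execution, op by op:
  [1, 27, 32, 36, 43, -10, 15, -39] -> [27, 32, 36, 43, 15] -> [43, 36, 32, 27, 15]
  [-34, -1, 47, -27, 14, 17, 27, -3, -48] -> [47, 14, 17, 27] -> [47, 27, 17, 14]
  [39, -1, -22, 16, -23, -9, 11, 13, 37] -> [39, 16, 11, 13, 37] -> [39, 37, 16, 13, 11]
  [-36, 18, 1, 8] -> [18, 8] -> [18, 8]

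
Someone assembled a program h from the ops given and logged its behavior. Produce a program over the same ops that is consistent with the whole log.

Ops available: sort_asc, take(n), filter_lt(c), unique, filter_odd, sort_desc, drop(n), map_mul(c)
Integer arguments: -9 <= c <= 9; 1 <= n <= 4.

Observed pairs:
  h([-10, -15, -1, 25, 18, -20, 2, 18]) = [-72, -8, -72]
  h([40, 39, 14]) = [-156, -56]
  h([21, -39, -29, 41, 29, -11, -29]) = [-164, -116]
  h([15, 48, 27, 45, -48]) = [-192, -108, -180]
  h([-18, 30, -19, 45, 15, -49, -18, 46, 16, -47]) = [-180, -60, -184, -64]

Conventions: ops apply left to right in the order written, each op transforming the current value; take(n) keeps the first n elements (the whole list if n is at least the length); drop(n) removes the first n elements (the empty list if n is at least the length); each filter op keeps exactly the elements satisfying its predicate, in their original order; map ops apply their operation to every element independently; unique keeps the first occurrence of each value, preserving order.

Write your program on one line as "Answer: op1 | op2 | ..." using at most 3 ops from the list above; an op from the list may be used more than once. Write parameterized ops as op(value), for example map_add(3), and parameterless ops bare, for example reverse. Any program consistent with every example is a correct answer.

map_mul(-4) | filter_lt(-5) | drop(1)

Check, running the answer program on each example:
  [-10, -15, -1, 25, 18, -20, 2, 18] -> [40, 60, 4, -100, -72, 80, -8, -72] -> [-100, -72, -8, -72] -> [-72, -8, -72]
  [40, 39, 14] -> [-160, -156, -56] -> [-160, -156, -56] -> [-156, -56]
  [21, -39, -29, 41, 29, -11, -29] -> [-84, 156, 116, -164, -116, 44, 116] -> [-84, -164, -116] -> [-164, -116]
  [15, 48, 27, 45, -48] -> [-60, -192, -108, -180, 192] -> [-60, -192, -108, -180] -> [-192, -108, -180]
  [-18, 30, -19, 45, 15, -49, -18, 46, 16, -47] -> [72, -120, 76, -180, -60, 196, 72, -184, -64, 188] -> [-120, -180, -60, -184, -64] -> [-180, -60, -184, -64]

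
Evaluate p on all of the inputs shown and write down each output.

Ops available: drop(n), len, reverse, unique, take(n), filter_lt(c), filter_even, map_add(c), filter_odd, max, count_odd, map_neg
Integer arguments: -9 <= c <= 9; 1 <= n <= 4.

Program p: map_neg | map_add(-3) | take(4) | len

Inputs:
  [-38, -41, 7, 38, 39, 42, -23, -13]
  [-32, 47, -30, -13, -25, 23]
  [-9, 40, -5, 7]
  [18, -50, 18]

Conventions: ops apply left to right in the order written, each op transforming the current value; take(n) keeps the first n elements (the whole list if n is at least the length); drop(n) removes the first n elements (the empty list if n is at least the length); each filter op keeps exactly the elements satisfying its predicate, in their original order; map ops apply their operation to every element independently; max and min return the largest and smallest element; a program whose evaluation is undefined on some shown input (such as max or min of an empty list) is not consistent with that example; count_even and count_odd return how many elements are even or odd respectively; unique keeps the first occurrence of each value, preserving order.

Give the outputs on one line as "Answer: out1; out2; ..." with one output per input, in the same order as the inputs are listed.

Execution, op by op:
  [-38, -41, 7, 38, 39, 42, -23, -13] -> [38, 41, -7, -38, -39, -42, 23, 13] -> [35, 38, -10, -41, -42, -45, 20, 10] -> [35, 38, -10, -41] -> 4
  [-32, 47, -30, -13, -25, 23] -> [32, -47, 30, 13, 25, -23] -> [29, -50, 27, 10, 22, -26] -> [29, -50, 27, 10] -> 4
  [-9, 40, -5, 7] -> [9, -40, 5, -7] -> [6, -43, 2, -10] -> [6, -43, 2, -10] -> 4
  [18, -50, 18] -> [-18, 50, -18] -> [-21, 47, -21] -> [-21, 47, -21] -> 3

4; 4; 4; 3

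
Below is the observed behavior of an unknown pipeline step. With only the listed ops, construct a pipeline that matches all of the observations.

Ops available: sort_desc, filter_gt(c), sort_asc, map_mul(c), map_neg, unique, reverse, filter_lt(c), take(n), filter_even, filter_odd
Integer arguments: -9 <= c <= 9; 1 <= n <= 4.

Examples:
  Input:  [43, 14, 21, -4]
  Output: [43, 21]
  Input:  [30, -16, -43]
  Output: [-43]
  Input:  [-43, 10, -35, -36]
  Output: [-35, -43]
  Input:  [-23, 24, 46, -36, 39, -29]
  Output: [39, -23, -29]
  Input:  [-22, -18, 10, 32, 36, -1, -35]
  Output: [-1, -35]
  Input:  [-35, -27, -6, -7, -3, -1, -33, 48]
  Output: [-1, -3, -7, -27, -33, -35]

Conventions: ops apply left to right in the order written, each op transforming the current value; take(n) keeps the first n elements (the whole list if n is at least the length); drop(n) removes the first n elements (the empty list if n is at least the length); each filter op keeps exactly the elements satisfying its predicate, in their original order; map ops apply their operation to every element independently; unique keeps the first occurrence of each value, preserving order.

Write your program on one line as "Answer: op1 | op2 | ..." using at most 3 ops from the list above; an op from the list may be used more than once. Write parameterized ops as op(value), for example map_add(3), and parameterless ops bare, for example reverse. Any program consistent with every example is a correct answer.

reverse | filter_odd | sort_desc

Check, running the answer program on each example:
  [43, 14, 21, -4] -> [-4, 21, 14, 43] -> [21, 43] -> [43, 21]
  [30, -16, -43] -> [-43, -16, 30] -> [-43] -> [-43]
  [-43, 10, -35, -36] -> [-36, -35, 10, -43] -> [-35, -43] -> [-35, -43]
  [-23, 24, 46, -36, 39, -29] -> [-29, 39, -36, 46, 24, -23] -> [-29, 39, -23] -> [39, -23, -29]
  [-22, -18, 10, 32, 36, -1, -35] -> [-35, -1, 36, 32, 10, -18, -22] -> [-35, -1] -> [-1, -35]
  [-35, -27, -6, -7, -3, -1, -33, 48] -> [48, -33, -1, -3, -7, -6, -27, -35] -> [-33, -1, -3, -7, -27, -35] -> [-1, -3, -7, -27, -33, -35]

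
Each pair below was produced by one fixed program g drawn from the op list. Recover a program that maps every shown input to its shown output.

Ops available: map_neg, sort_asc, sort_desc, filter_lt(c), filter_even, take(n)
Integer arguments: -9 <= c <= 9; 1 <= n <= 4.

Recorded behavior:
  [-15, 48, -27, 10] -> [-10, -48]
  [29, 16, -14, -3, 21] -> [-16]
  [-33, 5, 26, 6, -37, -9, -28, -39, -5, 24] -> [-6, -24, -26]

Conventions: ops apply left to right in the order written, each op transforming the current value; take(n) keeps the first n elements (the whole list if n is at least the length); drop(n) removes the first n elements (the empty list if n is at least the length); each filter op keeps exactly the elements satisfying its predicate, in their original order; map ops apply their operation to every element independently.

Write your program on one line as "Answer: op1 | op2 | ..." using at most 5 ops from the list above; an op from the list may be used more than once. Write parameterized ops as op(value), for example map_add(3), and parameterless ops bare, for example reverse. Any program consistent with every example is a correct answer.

filter_even | map_neg | sort_desc | filter_lt(0)

Check, running the answer program on each example:
  [-15, 48, -27, 10] -> [48, 10] -> [-48, -10] -> [-10, -48] -> [-10, -48]
  [29, 16, -14, -3, 21] -> [16, -14] -> [-16, 14] -> [14, -16] -> [-16]
  [-33, 5, 26, 6, -37, -9, -28, -39, -5, 24] -> [26, 6, -28, 24] -> [-26, -6, 28, -24] -> [28, -6, -24, -26] -> [-6, -24, -26]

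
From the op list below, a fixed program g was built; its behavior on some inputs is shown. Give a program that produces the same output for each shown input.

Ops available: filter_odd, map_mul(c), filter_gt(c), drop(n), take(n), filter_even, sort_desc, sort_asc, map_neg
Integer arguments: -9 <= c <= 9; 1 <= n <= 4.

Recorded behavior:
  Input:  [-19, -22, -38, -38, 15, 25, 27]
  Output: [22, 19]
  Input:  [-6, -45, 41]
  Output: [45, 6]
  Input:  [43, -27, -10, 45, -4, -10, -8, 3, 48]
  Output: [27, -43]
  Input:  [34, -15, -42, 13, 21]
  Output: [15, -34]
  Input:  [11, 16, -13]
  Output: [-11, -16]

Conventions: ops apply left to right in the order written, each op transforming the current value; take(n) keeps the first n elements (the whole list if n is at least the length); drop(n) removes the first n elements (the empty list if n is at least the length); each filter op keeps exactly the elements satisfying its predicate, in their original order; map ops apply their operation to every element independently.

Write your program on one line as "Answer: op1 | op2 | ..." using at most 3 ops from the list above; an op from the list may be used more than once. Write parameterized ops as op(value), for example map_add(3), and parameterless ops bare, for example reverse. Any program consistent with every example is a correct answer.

take(2) | map_neg | sort_desc

Check, running the answer program on each example:
  [-19, -22, -38, -38, 15, 25, 27] -> [-19, -22] -> [19, 22] -> [22, 19]
  [-6, -45, 41] -> [-6, -45] -> [6, 45] -> [45, 6]
  [43, -27, -10, 45, -4, -10, -8, 3, 48] -> [43, -27] -> [-43, 27] -> [27, -43]
  [34, -15, -42, 13, 21] -> [34, -15] -> [-34, 15] -> [15, -34]
  [11, 16, -13] -> [11, 16] -> [-11, -16] -> [-11, -16]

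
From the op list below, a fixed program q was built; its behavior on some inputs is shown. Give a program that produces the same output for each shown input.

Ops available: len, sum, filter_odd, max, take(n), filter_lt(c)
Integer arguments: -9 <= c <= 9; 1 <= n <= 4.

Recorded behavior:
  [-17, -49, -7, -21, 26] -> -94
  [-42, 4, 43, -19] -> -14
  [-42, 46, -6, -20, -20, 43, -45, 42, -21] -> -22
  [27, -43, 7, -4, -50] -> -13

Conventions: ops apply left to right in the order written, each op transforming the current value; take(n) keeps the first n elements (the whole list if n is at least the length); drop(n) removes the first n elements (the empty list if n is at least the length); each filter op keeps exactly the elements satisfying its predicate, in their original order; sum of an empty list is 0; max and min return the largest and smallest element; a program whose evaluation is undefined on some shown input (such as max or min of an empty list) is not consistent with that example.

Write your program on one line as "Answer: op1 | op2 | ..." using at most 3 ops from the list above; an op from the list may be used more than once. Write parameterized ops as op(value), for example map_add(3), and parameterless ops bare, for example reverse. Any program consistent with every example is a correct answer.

take(4) | sum

Check, running the answer program on each example:
  [-17, -49, -7, -21, 26] -> [-17, -49, -7, -21] -> -94
  [-42, 4, 43, -19] -> [-42, 4, 43, -19] -> -14
  [-42, 46, -6, -20, -20, 43, -45, 42, -21] -> [-42, 46, -6, -20] -> -22
  [27, -43, 7, -4, -50] -> [27, -43, 7, -4] -> -13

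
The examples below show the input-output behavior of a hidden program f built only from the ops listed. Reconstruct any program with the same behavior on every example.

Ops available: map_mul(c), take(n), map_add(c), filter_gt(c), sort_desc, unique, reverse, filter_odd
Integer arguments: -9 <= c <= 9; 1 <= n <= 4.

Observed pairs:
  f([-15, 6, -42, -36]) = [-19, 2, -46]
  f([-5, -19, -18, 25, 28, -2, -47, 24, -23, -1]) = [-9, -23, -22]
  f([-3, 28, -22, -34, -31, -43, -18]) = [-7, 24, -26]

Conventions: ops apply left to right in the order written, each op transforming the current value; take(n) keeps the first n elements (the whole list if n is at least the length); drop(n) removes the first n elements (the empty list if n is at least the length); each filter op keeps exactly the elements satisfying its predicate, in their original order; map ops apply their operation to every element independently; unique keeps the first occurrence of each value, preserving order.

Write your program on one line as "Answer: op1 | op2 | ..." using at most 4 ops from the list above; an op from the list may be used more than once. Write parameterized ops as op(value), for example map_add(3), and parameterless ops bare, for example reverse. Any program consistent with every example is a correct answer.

take(3) | map_add(-9) | map_add(5)

Check, running the answer program on each example:
  [-15, 6, -42, -36] -> [-15, 6, -42] -> [-24, -3, -51] -> [-19, 2, -46]
  [-5, -19, -18, 25, 28, -2, -47, 24, -23, -1] -> [-5, -19, -18] -> [-14, -28, -27] -> [-9, -23, -22]
  [-3, 28, -22, -34, -31, -43, -18] -> [-3, 28, -22] -> [-12, 19, -31] -> [-7, 24, -26]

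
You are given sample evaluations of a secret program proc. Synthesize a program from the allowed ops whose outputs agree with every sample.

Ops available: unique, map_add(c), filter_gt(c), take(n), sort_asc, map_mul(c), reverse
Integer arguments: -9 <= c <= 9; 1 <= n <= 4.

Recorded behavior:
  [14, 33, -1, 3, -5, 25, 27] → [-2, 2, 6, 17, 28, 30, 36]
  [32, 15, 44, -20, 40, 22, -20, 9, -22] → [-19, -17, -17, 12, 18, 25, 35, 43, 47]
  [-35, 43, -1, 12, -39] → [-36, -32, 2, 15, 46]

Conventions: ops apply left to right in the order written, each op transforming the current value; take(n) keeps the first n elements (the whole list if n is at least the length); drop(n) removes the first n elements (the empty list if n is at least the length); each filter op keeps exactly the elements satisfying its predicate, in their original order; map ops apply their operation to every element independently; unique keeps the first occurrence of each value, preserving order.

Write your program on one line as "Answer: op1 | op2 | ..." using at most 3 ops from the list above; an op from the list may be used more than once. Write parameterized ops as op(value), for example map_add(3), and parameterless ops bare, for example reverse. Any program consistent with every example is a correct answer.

sort_asc | map_add(3)

Check, running the answer program on each example:
  [14, 33, -1, 3, -5, 25, 27] -> [-5, -1, 3, 14, 25, 27, 33] -> [-2, 2, 6, 17, 28, 30, 36]
  [32, 15, 44, -20, 40, 22, -20, 9, -22] -> [-22, -20, -20, 9, 15, 22, 32, 40, 44] -> [-19, -17, -17, 12, 18, 25, 35, 43, 47]
  [-35, 43, -1, 12, -39] -> [-39, -35, -1, 12, 43] -> [-36, -32, 2, 15, 46]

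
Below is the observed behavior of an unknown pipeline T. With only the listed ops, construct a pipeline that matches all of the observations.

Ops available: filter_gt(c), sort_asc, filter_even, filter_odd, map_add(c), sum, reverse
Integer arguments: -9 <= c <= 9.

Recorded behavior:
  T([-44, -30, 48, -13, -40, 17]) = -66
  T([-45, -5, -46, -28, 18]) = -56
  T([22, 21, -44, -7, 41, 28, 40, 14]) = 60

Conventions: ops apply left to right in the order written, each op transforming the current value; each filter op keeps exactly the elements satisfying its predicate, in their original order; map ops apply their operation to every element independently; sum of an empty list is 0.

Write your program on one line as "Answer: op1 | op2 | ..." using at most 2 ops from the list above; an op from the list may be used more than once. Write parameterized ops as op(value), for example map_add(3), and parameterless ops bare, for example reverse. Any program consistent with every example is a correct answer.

filter_even | sum

Check, running the answer program on each example:
  [-44, -30, 48, -13, -40, 17] -> [-44, -30, 48, -40] -> -66
  [-45, -5, -46, -28, 18] -> [-46, -28, 18] -> -56
  [22, 21, -44, -7, 41, 28, 40, 14] -> [22, -44, 28, 40, 14] -> 60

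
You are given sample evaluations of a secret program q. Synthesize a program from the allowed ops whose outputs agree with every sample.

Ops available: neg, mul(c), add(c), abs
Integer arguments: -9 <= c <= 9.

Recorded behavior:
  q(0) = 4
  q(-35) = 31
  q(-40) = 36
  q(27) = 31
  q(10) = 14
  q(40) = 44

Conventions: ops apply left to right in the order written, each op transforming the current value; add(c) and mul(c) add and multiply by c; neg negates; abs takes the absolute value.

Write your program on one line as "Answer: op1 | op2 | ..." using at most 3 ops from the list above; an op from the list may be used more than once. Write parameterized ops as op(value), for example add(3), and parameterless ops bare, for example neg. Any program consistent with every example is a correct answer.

add(4) | abs

Check, running the answer program on each example:
  0 -> 4 -> 4
  -35 -> -31 -> 31
  -40 -> -36 -> 36
  27 -> 31 -> 31
  10 -> 14 -> 14
  40 -> 44 -> 44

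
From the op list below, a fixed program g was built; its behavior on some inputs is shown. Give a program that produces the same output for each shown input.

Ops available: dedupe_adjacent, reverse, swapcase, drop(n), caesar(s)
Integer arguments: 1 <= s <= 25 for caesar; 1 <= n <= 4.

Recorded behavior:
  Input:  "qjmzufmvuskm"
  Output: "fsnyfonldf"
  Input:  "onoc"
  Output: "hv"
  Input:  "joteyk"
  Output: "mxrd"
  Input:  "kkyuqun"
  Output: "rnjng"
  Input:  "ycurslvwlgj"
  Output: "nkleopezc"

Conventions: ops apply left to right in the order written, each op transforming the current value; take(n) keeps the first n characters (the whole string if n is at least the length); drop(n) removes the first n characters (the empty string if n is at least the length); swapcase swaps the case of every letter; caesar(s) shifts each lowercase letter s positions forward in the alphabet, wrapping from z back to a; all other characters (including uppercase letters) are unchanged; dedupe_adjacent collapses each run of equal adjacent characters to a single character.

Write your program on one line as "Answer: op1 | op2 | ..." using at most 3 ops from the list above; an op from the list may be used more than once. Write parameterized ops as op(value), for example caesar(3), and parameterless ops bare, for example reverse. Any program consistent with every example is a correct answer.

caesar(11) | caesar(8) | drop(2)

Check, running the answer program on each example:
  "qjmzufmvuskm" -> "buxkfqxgfdvx" -> "jcfsnyfonldf" -> "fsnyfonldf"
  "onoc" -> "zyzn" -> "hghv" -> "hv"
  "joteyk" -> "uzepjv" -> "chmxrd" -> "mxrd"
  "kkyuqun" -> "vvjfbfy" -> "ddrnjng" -> "rnjng"
  "ycurslvwlgj" -> "jnfcdwghwru" -> "rvnkleopezc" -> "nkleopezc"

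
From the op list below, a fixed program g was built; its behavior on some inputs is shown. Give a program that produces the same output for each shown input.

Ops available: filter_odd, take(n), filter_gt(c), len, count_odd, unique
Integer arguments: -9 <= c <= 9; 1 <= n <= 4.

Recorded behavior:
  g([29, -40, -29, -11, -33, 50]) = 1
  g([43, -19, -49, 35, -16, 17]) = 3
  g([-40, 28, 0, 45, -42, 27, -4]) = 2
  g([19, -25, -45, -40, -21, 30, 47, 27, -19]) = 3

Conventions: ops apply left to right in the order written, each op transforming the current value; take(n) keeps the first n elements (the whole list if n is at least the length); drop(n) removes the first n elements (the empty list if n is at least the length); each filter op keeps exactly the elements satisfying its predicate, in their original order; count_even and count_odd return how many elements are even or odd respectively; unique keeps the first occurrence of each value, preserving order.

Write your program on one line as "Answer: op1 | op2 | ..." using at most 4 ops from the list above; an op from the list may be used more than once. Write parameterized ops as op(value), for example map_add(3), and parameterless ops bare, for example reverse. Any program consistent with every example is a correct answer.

filter_odd | filter_gt(-9) | count_odd

Check, running the answer program on each example:
  [29, -40, -29, -11, -33, 50] -> [29, -29, -11, -33] -> [29] -> 1
  [43, -19, -49, 35, -16, 17] -> [43, -19, -49, 35, 17] -> [43, 35, 17] -> 3
  [-40, 28, 0, 45, -42, 27, -4] -> [45, 27] -> [45, 27] -> 2
  [19, -25, -45, -40, -21, 30, 47, 27, -19] -> [19, -25, -45, -21, 47, 27, -19] -> [19, 47, 27] -> 3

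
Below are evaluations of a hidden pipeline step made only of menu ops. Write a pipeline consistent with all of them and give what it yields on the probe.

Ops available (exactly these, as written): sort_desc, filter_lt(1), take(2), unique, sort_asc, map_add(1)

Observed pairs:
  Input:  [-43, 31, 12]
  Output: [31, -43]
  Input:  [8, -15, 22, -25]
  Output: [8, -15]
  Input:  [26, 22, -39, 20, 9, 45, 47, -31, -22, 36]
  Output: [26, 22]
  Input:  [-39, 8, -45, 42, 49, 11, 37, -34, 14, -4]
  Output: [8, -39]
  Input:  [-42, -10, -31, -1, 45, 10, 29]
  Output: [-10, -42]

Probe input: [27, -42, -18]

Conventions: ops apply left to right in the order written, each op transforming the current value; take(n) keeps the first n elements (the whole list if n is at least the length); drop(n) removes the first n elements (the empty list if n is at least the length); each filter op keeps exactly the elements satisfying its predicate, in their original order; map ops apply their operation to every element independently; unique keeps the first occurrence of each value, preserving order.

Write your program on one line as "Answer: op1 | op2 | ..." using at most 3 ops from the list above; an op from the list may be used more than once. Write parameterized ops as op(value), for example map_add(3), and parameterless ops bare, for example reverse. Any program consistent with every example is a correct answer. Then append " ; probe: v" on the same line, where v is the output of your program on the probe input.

take(2) | sort_desc ; probe: [27, -42]

Check, running the answer program on each example:
  [-43, 31, 12] -> [-43, 31] -> [31, -43]
  [8, -15, 22, -25] -> [8, -15] -> [8, -15]
  [26, 22, -39, 20, 9, 45, 47, -31, -22, 36] -> [26, 22] -> [26, 22]
  [-39, 8, -45, 42, 49, 11, 37, -34, 14, -4] -> [-39, 8] -> [8, -39]
  [-42, -10, -31, -1, 45, 10, 29] -> [-42, -10] -> [-10, -42]
  probe: [27, -42, -18] -> [27, -42] -> [27, -42]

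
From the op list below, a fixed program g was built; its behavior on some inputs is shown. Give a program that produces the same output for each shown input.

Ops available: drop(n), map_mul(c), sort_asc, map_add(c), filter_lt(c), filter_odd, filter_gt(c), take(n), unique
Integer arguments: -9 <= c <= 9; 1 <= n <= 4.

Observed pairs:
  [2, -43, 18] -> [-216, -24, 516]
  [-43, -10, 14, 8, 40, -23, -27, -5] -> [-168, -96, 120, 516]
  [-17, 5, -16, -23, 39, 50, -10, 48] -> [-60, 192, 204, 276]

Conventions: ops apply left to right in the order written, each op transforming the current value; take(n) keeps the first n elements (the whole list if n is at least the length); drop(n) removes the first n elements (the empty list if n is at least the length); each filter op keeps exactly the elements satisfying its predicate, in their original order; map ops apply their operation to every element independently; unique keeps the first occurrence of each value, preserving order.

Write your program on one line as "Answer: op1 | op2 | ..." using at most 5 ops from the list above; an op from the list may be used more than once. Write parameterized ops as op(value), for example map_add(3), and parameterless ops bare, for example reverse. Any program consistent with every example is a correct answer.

take(4) | map_mul(-6) | map_mul(2) | sort_asc

Check, running the answer program on each example:
  [2, -43, 18] -> [2, -43, 18] -> [-12, 258, -108] -> [-24, 516, -216] -> [-216, -24, 516]
  [-43, -10, 14, 8, 40, -23, -27, -5] -> [-43, -10, 14, 8] -> [258, 60, -84, -48] -> [516, 120, -168, -96] -> [-168, -96, 120, 516]
  [-17, 5, -16, -23, 39, 50, -10, 48] -> [-17, 5, -16, -23] -> [102, -30, 96, 138] -> [204, -60, 192, 276] -> [-60, 192, 204, 276]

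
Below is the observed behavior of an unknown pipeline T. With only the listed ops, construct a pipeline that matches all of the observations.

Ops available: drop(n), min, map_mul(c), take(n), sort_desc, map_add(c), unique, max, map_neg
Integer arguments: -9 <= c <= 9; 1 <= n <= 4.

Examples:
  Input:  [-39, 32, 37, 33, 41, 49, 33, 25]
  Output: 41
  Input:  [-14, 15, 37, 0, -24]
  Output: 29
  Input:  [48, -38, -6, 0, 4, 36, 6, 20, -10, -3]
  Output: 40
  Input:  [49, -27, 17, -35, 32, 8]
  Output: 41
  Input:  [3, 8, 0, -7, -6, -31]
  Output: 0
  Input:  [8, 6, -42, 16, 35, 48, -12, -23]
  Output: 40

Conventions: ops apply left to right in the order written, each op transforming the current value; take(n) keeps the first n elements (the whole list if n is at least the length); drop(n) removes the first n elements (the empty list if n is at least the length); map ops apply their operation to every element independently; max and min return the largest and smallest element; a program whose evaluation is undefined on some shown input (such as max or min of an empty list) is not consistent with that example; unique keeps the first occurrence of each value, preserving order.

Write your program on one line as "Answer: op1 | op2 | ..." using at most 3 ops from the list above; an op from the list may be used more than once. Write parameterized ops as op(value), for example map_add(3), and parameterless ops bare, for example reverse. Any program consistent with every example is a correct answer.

map_add(-8) | max

Check, running the answer program on each example:
  [-39, 32, 37, 33, 41, 49, 33, 25] -> [-47, 24, 29, 25, 33, 41, 25, 17] -> 41
  [-14, 15, 37, 0, -24] -> [-22, 7, 29, -8, -32] -> 29
  [48, -38, -6, 0, 4, 36, 6, 20, -10, -3] -> [40, -46, -14, -8, -4, 28, -2, 12, -18, -11] -> 40
  [49, -27, 17, -35, 32, 8] -> [41, -35, 9, -43, 24, 0] -> 41
  [3, 8, 0, -7, -6, -31] -> [-5, 0, -8, -15, -14, -39] -> 0
  [8, 6, -42, 16, 35, 48, -12, -23] -> [0, -2, -50, 8, 27, 40, -20, -31] -> 40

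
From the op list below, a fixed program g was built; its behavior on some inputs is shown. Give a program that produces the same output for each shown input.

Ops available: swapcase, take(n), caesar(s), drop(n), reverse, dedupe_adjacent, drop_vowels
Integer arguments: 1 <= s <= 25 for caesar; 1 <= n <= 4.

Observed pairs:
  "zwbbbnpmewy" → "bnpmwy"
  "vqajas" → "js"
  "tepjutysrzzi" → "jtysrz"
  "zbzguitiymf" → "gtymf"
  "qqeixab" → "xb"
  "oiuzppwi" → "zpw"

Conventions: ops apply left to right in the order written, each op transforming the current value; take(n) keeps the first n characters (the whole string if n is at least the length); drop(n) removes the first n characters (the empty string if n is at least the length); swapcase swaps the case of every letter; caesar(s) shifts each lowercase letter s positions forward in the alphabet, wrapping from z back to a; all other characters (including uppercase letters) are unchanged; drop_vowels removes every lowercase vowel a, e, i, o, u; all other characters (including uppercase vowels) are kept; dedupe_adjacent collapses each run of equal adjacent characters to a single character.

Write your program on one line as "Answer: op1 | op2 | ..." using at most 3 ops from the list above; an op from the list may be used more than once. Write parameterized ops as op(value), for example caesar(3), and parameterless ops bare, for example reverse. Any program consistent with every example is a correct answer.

drop(3) | dedupe_adjacent | drop_vowels

Check, running the answer program on each example:
  "zwbbbnpmewy" -> "bbnpmewy" -> "bnpmewy" -> "bnpmwy"
  "vqajas" -> "jas" -> "jas" -> "js"
  "tepjutysrzzi" -> "jutysrzzi" -> "jutysrzi" -> "jtysrz"
  "zbzguitiymf" -> "guitiymf" -> "guitiymf" -> "gtymf"
  "qqeixab" -> "ixab" -> "ixab" -> "xb"
  "oiuzppwi" -> "zppwi" -> "zpwi" -> "zpw"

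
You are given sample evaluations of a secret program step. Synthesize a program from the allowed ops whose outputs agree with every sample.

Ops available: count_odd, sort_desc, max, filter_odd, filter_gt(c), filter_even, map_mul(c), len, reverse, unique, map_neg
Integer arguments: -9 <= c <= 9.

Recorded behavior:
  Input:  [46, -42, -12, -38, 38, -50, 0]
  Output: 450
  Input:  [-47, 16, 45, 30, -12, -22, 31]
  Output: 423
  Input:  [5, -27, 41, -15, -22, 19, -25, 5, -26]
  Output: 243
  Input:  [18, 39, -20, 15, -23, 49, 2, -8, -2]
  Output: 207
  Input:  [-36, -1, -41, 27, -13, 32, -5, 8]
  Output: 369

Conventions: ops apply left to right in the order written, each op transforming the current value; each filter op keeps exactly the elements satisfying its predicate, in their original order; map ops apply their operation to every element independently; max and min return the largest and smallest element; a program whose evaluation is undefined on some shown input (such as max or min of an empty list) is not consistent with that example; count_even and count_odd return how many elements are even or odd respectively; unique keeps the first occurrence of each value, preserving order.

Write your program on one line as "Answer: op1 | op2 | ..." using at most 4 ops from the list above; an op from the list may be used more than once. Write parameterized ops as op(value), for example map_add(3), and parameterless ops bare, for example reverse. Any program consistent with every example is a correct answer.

map_neg | map_mul(9) | reverse | max

Check, running the answer program on each example:
  [46, -42, -12, -38, 38, -50, 0] -> [-46, 42, 12, 38, -38, 50, 0] -> [-414, 378, 108, 342, -342, 450, 0] -> [0, 450, -342, 342, 108, 378, -414] -> 450
  [-47, 16, 45, 30, -12, -22, 31] -> [47, -16, -45, -30, 12, 22, -31] -> [423, -144, -405, -270, 108, 198, -279] -> [-279, 198, 108, -270, -405, -144, 423] -> 423
  [5, -27, 41, -15, -22, 19, -25, 5, -26] -> [-5, 27, -41, 15, 22, -19, 25, -5, 26] -> [-45, 243, -369, 135, 198, -171, 225, -45, 234] -> [234, -45, 225, -171, 198, 135, -369, 243, -45] -> 243
  [18, 39, -20, 15, -23, 49, 2, -8, -2] -> [-18, -39, 20, -15, 23, -49, -2, 8, 2] -> [-162, -351, 180, -135, 207, -441, -18, 72, 18] -> [18, 72, -18, -441, 207, -135, 180, -351, -162] -> 207
  [-36, -1, -41, 27, -13, 32, -5, 8] -> [36, 1, 41, -27, 13, -32, 5, -8] -> [324, 9, 369, -243, 117, -288, 45, -72] -> [-72, 45, -288, 117, -243, 369, 9, 324] -> 369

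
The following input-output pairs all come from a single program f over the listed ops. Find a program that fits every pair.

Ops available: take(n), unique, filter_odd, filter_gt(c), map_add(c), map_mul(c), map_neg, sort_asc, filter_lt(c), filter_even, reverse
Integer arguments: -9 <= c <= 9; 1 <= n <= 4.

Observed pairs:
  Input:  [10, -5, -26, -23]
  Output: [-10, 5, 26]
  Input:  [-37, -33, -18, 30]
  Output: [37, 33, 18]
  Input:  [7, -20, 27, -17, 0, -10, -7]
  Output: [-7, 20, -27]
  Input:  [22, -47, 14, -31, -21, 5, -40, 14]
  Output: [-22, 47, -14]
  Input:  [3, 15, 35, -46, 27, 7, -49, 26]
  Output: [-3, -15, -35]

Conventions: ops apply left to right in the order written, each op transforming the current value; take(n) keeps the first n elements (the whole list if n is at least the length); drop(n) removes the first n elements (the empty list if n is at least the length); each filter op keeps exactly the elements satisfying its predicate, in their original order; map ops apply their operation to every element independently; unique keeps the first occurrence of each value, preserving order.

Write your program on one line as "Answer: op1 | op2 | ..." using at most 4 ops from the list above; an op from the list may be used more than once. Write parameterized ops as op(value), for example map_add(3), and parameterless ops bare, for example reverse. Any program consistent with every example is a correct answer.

take(4) | take(3) | map_neg

Check, running the answer program on each example:
  [10, -5, -26, -23] -> [10, -5, -26, -23] -> [10, -5, -26] -> [-10, 5, 26]
  [-37, -33, -18, 30] -> [-37, -33, -18, 30] -> [-37, -33, -18] -> [37, 33, 18]
  [7, -20, 27, -17, 0, -10, -7] -> [7, -20, 27, -17] -> [7, -20, 27] -> [-7, 20, -27]
  [22, -47, 14, -31, -21, 5, -40, 14] -> [22, -47, 14, -31] -> [22, -47, 14] -> [-22, 47, -14]
  [3, 15, 35, -46, 27, 7, -49, 26] -> [3, 15, 35, -46] -> [3, 15, 35] -> [-3, -15, -35]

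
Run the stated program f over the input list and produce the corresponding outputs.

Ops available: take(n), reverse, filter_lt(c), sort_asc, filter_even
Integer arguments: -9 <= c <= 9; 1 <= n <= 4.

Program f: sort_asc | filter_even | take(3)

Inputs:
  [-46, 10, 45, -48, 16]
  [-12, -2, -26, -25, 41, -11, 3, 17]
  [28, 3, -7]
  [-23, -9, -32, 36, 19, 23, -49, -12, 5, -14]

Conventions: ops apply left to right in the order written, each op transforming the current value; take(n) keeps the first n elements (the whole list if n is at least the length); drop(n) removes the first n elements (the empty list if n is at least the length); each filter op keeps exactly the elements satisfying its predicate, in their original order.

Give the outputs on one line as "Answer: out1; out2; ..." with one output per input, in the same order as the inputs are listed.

[-48, -46, 10]; [-26, -12, -2]; [28]; [-32, -14, -12]

Execution, op by op:
  [-46, 10, 45, -48, 16] -> [-48, -46, 10, 16, 45] -> [-48, -46, 10, 16] -> [-48, -46, 10]
  [-12, -2, -26, -25, 41, -11, 3, 17] -> [-26, -25, -12, -11, -2, 3, 17, 41] -> [-26, -12, -2] -> [-26, -12, -2]
  [28, 3, -7] -> [-7, 3, 28] -> [28] -> [28]
  [-23, -9, -32, 36, 19, 23, -49, -12, 5, -14] -> [-49, -32, -23, -14, -12, -9, 5, 19, 23, 36] -> [-32, -14, -12, 36] -> [-32, -14, -12]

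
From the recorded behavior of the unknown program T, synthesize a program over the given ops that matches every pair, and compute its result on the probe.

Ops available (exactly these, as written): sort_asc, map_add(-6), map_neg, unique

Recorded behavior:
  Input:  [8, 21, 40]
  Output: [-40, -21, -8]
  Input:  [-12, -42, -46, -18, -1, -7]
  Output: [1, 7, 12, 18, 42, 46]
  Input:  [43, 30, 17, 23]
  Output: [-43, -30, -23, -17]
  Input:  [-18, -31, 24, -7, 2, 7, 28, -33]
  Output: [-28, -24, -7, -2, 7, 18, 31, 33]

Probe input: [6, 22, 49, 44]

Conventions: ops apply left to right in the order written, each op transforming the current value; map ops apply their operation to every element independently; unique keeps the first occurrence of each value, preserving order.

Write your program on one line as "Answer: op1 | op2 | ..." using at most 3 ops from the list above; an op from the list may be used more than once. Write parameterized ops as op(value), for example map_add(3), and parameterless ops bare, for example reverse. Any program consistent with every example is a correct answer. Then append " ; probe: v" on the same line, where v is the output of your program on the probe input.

map_neg | sort_asc ; probe: [-49, -44, -22, -6]

Check, running the answer program on each example:
  [8, 21, 40] -> [-8, -21, -40] -> [-40, -21, -8]
  [-12, -42, -46, -18, -1, -7] -> [12, 42, 46, 18, 1, 7] -> [1, 7, 12, 18, 42, 46]
  [43, 30, 17, 23] -> [-43, -30, -17, -23] -> [-43, -30, -23, -17]
  [-18, -31, 24, -7, 2, 7, 28, -33] -> [18, 31, -24, 7, -2, -7, -28, 33] -> [-28, -24, -7, -2, 7, 18, 31, 33]
  probe: [6, 22, 49, 44] -> [-6, -22, -49, -44] -> [-49, -44, -22, -6]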